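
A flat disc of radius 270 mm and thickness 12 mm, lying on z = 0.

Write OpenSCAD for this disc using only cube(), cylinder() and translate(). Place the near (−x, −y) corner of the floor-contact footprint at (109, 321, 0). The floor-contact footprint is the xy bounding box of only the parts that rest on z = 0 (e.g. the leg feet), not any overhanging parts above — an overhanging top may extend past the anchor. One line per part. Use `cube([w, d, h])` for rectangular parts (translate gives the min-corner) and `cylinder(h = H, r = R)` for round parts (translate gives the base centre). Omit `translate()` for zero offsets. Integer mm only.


translate([379, 591, 0]) cylinder(h = 12, r = 270);


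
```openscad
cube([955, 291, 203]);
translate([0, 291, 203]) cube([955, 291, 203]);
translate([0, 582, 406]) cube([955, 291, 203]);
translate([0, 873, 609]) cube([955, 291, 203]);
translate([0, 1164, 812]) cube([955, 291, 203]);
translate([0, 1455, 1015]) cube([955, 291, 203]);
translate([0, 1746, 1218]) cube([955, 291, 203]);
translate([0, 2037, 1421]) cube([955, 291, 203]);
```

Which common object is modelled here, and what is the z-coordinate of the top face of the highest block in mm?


A staircase. The total rise is 1624 mm.

8 identical blocks, each offset up and back from the previous — a staircase. Each step is 203 mm tall and there are 8 of them, so the total rise is 8 × 203 = 1624 mm.


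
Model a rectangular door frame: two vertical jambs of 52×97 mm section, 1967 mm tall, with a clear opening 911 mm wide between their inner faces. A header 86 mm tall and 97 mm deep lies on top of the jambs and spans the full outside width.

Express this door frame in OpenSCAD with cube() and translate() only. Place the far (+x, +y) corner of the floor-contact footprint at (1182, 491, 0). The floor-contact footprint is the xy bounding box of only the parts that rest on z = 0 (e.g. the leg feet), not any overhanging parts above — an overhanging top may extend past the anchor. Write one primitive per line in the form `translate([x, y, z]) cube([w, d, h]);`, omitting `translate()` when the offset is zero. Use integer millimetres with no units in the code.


translate([167, 394, 0]) cube([52, 97, 1967]);
translate([1130, 394, 0]) cube([52, 97, 1967]);
translate([167, 394, 1967]) cube([1015, 97, 86]);


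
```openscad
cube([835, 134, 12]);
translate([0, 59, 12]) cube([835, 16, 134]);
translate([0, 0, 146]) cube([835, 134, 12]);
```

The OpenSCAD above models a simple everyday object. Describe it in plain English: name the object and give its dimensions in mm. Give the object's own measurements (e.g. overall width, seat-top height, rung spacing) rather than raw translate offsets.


An I-beam lying along x, 835 mm long. Overall section height 158 mm. Two flanges 134 mm wide (y) and 12 mm thick, one on the floor and one at the top; a web 16 mm thick runs between them, centred on the flange width.


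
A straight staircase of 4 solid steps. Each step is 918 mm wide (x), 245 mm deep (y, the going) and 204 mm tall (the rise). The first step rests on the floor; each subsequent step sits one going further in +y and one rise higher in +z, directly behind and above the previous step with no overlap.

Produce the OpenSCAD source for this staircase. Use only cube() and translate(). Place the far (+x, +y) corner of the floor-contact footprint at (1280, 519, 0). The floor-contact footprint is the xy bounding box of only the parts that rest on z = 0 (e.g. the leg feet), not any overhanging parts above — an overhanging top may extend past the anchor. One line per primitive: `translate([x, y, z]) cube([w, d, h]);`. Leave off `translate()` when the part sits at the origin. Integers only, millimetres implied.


translate([362, 274, 0]) cube([918, 245, 204]);
translate([362, 519, 204]) cube([918, 245, 204]);
translate([362, 764, 408]) cube([918, 245, 204]);
translate([362, 1009, 612]) cube([918, 245, 204]);


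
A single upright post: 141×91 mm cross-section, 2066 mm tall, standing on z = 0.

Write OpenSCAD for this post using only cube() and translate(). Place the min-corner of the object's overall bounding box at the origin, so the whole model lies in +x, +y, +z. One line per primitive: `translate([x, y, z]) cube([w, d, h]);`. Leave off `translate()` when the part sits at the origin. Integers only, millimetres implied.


cube([141, 91, 2066]);


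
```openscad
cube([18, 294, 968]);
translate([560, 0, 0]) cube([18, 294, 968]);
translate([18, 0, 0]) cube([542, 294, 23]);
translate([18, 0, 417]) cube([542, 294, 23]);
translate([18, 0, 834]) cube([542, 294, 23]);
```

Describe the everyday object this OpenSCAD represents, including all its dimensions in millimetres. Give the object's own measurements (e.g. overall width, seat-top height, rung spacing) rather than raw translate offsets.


An open bookshelf. Two side panels, each 18 mm thick, 294 mm deep and 968 mm tall, stand 578 mm apart (outside-to-outside). Between them sit 3 shelves, each 23 mm thick and 294 mm deep, spanning the full gap between the sides. The bottom shelf rests on the floor (its underside at z = 0) and the clear gap between one shelf's top and the next shelf's underside is 394 mm.


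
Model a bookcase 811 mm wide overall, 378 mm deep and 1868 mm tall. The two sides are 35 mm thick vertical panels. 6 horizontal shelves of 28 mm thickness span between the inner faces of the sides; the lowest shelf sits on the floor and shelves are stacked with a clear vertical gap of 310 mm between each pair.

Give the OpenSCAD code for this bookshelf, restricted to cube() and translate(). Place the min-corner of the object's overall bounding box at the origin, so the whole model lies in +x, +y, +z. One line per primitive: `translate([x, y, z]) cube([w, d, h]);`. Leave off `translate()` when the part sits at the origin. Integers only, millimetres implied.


cube([35, 378, 1868]);
translate([776, 0, 0]) cube([35, 378, 1868]);
translate([35, 0, 0]) cube([741, 378, 28]);
translate([35, 0, 338]) cube([741, 378, 28]);
translate([35, 0, 676]) cube([741, 378, 28]);
translate([35, 0, 1014]) cube([741, 378, 28]);
translate([35, 0, 1352]) cube([741, 378, 28]);
translate([35, 0, 1690]) cube([741, 378, 28]);


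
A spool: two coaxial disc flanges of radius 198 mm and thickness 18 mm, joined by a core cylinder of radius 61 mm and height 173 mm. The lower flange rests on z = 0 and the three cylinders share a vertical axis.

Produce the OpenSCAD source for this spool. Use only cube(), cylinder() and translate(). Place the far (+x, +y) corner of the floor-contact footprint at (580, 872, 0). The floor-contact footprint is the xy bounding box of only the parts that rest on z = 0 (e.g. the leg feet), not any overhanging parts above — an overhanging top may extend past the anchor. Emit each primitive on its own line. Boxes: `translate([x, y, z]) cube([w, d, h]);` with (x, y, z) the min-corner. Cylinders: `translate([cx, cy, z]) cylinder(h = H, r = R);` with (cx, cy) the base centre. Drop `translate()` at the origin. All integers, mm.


translate([382, 674, 0]) cylinder(h = 18, r = 198);
translate([382, 674, 18]) cylinder(h = 173, r = 61);
translate([382, 674, 191]) cylinder(h = 18, r = 198);


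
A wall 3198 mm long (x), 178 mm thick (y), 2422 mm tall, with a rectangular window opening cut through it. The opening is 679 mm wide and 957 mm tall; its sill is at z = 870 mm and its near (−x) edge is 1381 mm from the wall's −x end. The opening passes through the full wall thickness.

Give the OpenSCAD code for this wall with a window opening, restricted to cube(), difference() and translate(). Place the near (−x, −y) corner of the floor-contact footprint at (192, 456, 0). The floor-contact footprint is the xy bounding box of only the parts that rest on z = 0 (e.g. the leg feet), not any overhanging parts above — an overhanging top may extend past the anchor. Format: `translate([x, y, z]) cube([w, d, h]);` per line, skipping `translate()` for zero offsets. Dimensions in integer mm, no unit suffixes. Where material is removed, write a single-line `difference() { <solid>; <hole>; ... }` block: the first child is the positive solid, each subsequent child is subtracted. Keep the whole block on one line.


difference() { translate([192, 456, 0]) cube([3198, 178, 2422]); translate([1573, 456, 870]) cube([679, 178, 957]); }


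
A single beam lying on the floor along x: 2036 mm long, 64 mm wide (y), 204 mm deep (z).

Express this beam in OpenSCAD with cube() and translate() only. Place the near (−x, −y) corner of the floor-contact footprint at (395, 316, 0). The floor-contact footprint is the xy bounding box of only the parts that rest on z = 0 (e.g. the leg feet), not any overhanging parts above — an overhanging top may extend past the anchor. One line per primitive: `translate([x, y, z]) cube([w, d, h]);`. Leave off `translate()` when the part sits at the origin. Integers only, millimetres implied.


translate([395, 316, 0]) cube([2036, 64, 204]);


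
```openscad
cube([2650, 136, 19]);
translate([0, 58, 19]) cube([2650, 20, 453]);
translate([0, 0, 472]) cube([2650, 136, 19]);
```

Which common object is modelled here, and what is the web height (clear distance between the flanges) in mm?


An I-beam. The web height is 453 mm.

Two wide flanges with a thin centred web — an I-beam. Overall 491 mm minus two 19 mm flanges gives a web of 491 − 2·19 = 453 mm.


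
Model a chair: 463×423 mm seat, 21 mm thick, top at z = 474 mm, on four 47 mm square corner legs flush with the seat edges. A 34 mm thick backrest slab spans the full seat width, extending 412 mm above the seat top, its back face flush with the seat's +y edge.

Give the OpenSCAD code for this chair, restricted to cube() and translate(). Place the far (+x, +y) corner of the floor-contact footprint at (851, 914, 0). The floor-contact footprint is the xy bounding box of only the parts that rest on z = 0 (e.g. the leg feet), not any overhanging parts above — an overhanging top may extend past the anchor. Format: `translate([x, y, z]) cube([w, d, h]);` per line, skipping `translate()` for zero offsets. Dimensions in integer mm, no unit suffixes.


translate([388, 491, 453]) cube([463, 423, 21]);
translate([388, 491, 0]) cube([47, 47, 453]);
translate([804, 491, 0]) cube([47, 47, 453]);
translate([388, 867, 0]) cube([47, 47, 453]);
translate([804, 867, 0]) cube([47, 47, 453]);
translate([388, 880, 474]) cube([463, 34, 412]);


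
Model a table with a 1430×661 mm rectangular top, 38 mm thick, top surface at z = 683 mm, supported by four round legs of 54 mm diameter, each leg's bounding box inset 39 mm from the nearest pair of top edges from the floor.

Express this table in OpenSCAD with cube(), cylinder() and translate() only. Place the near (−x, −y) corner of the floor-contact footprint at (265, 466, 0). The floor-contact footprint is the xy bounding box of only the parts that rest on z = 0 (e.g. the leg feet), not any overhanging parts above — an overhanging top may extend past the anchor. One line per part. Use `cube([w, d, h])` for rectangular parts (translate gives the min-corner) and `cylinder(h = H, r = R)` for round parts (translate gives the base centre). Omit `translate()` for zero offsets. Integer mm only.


translate([226, 427, 645]) cube([1430, 661, 38]);
translate([292, 493, 0]) cylinder(h = 645, r = 27);
translate([1590, 493, 0]) cylinder(h = 645, r = 27);
translate([292, 1022, 0]) cylinder(h = 645, r = 27);
translate([1590, 1022, 0]) cylinder(h = 645, r = 27);


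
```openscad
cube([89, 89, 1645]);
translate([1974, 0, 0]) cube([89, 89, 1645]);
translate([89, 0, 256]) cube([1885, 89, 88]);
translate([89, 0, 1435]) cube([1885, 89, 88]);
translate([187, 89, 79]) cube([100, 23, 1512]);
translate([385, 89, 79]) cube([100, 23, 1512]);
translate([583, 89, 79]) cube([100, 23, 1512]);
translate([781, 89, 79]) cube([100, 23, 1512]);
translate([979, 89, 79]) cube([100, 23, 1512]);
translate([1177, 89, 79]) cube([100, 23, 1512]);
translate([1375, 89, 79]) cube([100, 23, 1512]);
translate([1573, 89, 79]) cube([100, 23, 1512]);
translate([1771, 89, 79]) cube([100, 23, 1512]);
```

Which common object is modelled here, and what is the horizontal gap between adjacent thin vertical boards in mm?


A fence section. The picket gap is 98 mm.

Two posts, two rails, 9 pickets — a fence section. Span 1885 mm holds 9 pickets of 100 mm with 10 equal gaps: ⌊(1885 − 9·100) / 10⌋ = 98 mm.


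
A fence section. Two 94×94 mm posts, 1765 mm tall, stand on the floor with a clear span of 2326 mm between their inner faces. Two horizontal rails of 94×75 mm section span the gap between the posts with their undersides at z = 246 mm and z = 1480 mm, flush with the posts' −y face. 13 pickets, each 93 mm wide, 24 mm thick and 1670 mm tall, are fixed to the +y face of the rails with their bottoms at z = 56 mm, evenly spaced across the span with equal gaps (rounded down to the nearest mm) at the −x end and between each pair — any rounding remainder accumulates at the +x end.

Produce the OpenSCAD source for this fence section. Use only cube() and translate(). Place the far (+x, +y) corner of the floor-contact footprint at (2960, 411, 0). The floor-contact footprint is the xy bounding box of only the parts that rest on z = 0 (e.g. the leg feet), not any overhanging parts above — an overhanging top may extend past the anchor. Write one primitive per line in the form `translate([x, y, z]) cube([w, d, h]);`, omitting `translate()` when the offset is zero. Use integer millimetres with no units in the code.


translate([446, 317, 0]) cube([94, 94, 1765]);
translate([2866, 317, 0]) cube([94, 94, 1765]);
translate([540, 317, 246]) cube([2326, 94, 75]);
translate([540, 317, 1480]) cube([2326, 94, 75]);
translate([619, 411, 56]) cube([93, 24, 1670]);
translate([791, 411, 56]) cube([93, 24, 1670]);
translate([963, 411, 56]) cube([93, 24, 1670]);
translate([1135, 411, 56]) cube([93, 24, 1670]);
translate([1307, 411, 56]) cube([93, 24, 1670]);
translate([1479, 411, 56]) cube([93, 24, 1670]);
translate([1651, 411, 56]) cube([93, 24, 1670]);
translate([1823, 411, 56]) cube([93, 24, 1670]);
translate([1995, 411, 56]) cube([93, 24, 1670]);
translate([2167, 411, 56]) cube([93, 24, 1670]);
translate([2339, 411, 56]) cube([93, 24, 1670]);
translate([2511, 411, 56]) cube([93, 24, 1670]);
translate([2683, 411, 56]) cube([93, 24, 1670]);


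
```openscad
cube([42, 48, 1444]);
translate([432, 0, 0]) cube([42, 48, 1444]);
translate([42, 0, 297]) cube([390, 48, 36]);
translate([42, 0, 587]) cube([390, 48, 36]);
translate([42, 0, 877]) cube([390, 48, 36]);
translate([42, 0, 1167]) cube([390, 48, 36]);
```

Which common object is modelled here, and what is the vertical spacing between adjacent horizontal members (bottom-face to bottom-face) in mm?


A ladder. The rung spacing is 290 mm.

Two tall 42×48 posts with 4 short bars between them — a ladder. Adjacent rungs sit at z = 297 and z = 587, so the spacing is 587 − 297 = 290 mm.


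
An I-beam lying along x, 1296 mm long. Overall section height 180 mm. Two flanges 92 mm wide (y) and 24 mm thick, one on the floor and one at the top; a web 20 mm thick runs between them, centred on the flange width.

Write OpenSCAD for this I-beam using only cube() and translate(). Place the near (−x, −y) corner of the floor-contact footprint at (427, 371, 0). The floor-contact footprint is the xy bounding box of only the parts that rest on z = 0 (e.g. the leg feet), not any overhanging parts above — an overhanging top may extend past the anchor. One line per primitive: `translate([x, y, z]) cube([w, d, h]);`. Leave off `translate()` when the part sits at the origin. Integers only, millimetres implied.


translate([427, 371, 0]) cube([1296, 92, 24]);
translate([427, 407, 24]) cube([1296, 20, 132]);
translate([427, 371, 156]) cube([1296, 92, 24]);


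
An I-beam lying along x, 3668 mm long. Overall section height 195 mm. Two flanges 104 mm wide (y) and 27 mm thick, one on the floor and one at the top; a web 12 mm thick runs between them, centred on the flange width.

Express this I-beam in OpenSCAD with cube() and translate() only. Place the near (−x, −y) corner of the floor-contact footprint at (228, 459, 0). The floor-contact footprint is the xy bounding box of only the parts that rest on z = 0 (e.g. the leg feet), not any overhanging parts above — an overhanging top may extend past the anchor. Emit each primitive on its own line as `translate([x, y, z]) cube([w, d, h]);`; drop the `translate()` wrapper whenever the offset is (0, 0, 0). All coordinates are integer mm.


translate([228, 459, 0]) cube([3668, 104, 27]);
translate([228, 505, 27]) cube([3668, 12, 141]);
translate([228, 459, 168]) cube([3668, 104, 27]);


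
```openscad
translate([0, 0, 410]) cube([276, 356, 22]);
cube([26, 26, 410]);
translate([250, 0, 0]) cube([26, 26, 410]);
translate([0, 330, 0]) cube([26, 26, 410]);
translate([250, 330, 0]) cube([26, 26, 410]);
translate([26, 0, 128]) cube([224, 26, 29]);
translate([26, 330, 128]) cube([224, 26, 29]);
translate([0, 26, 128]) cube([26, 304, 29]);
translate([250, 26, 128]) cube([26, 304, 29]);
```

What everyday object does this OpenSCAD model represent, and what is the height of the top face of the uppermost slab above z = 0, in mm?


A stool. The seat height is 432 mm.

A 276×356×22 slab at z = 410 on four corner posts — a stool. The seat top is 410 + 22 = 432 mm.


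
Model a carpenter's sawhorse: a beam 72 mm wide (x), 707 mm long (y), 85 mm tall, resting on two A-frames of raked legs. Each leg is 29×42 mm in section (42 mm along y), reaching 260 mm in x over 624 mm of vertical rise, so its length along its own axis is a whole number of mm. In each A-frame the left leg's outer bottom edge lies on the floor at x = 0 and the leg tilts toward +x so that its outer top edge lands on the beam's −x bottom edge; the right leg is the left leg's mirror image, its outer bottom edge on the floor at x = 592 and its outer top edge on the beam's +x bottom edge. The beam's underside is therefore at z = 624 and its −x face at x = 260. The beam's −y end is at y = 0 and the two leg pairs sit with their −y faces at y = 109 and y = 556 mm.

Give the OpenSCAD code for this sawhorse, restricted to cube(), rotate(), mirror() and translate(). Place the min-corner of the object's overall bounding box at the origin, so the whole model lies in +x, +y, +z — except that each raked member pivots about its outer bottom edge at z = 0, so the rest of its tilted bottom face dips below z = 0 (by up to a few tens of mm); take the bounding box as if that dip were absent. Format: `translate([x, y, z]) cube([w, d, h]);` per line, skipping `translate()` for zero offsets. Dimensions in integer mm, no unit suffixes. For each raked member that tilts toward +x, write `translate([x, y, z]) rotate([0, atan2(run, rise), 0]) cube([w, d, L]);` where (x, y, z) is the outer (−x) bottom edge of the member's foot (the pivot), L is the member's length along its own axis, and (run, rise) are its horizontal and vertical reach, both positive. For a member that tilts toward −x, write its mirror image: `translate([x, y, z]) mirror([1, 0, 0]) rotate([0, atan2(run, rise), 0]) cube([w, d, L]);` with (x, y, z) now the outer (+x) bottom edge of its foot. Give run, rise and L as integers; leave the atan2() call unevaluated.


translate([260, 0, 624]) cube([72, 707, 85]);
translate([0, 109, 0]) rotate([0, atan2(260, 624), 0]) cube([29, 42, 676]);
translate([592, 109, 0]) mirror([1, 0, 0]) rotate([0, atan2(260, 624), 0]) cube([29, 42, 676]);
translate([0, 556, 0]) rotate([0, atan2(260, 624), 0]) cube([29, 42, 676]);
translate([592, 556, 0]) mirror([1, 0, 0]) rotate([0, atan2(260, 624), 0]) cube([29, 42, 676]);


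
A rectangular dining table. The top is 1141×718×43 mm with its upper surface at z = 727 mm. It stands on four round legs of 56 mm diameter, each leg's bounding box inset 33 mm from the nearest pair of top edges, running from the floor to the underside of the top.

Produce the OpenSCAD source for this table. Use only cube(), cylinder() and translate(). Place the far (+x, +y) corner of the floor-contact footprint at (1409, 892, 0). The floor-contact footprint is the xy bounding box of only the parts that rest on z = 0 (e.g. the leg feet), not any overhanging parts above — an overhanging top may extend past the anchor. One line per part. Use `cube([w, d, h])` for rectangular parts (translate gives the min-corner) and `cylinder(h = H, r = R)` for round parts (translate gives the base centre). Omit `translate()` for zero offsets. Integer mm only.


// leg_h = 727 - 43 = 684
translate([301, 207, 684]) cube([1141, 718, 43]);
translate([362, 268, 0]) cylinder(h = 684, r = 28);
translate([1381, 268, 0]) cylinder(h = 684, r = 28);
translate([362, 864, 0]) cylinder(h = 684, r = 28);
translate([1381, 864, 0]) cylinder(h = 684, r = 28);


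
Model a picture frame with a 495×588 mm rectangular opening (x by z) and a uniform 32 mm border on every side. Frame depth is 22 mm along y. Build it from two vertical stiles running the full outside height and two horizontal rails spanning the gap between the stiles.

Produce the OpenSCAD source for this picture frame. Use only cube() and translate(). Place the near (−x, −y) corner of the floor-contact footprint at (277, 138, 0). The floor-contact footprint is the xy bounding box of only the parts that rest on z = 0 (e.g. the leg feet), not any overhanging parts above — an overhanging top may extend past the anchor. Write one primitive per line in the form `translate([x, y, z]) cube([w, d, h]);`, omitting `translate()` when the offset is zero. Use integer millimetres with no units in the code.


translate([277, 138, 0]) cube([32, 22, 652]);
translate([804, 138, 0]) cube([32, 22, 652]);
translate([309, 138, 0]) cube([495, 22, 32]);
translate([309, 138, 620]) cube([495, 22, 32]);


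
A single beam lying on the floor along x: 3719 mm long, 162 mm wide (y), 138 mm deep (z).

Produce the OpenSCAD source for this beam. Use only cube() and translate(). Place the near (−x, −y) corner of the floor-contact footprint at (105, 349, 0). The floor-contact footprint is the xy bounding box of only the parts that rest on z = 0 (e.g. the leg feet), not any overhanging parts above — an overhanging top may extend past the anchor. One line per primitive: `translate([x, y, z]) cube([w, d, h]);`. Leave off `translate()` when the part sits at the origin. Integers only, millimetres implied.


translate([105, 349, 0]) cube([3719, 162, 138]);


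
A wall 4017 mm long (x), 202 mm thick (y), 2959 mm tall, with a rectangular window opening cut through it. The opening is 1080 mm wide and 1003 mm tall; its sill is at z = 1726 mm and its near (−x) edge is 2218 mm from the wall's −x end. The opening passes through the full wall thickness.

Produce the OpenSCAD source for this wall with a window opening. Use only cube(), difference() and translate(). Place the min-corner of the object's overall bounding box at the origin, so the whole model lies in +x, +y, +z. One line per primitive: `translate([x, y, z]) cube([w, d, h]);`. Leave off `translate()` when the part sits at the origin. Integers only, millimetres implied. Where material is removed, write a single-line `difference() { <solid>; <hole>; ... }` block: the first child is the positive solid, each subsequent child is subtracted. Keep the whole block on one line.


difference() { cube([4017, 202, 2959]); translate([2218, 0, 1726]) cube([1080, 202, 1003]); }


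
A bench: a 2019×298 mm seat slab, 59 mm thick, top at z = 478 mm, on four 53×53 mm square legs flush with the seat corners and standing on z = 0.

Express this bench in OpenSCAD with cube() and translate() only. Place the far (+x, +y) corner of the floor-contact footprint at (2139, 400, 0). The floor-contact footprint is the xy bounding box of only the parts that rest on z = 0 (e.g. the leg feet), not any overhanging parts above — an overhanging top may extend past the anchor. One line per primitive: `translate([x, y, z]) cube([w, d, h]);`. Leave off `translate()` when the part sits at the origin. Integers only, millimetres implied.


translate([120, 102, 419]) cube([2019, 298, 59]);
translate([120, 102, 0]) cube([53, 53, 419]);
translate([120, 347, 0]) cube([53, 53, 419]);
translate([2086, 102, 0]) cube([53, 53, 419]);
translate([2086, 347, 0]) cube([53, 53, 419]);


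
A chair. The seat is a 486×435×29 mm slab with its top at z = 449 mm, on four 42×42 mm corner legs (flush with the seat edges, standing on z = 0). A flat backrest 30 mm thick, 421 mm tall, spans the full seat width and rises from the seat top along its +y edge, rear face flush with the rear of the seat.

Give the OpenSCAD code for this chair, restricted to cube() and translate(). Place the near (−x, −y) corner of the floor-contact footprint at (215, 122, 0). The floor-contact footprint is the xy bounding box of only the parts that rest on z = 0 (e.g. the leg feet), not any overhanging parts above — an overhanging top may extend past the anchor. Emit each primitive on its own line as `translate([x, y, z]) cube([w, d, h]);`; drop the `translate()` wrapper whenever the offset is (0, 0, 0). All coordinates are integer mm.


translate([215, 122, 420]) cube([486, 435, 29]);
translate([215, 122, 0]) cube([42, 42, 420]);
translate([659, 122, 0]) cube([42, 42, 420]);
translate([215, 515, 0]) cube([42, 42, 420]);
translate([659, 515, 0]) cube([42, 42, 420]);
translate([215, 527, 449]) cube([486, 30, 421]);


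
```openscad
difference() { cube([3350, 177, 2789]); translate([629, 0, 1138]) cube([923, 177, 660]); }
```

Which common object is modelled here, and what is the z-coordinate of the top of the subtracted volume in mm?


A wall with a window opening. The window head height is 1798 mm.

A wall with a rectangular opening subtracted — a window. Sill at z = 1138, opening 660 mm tall, so the head is at 1138 + 660 = 1798 mm.


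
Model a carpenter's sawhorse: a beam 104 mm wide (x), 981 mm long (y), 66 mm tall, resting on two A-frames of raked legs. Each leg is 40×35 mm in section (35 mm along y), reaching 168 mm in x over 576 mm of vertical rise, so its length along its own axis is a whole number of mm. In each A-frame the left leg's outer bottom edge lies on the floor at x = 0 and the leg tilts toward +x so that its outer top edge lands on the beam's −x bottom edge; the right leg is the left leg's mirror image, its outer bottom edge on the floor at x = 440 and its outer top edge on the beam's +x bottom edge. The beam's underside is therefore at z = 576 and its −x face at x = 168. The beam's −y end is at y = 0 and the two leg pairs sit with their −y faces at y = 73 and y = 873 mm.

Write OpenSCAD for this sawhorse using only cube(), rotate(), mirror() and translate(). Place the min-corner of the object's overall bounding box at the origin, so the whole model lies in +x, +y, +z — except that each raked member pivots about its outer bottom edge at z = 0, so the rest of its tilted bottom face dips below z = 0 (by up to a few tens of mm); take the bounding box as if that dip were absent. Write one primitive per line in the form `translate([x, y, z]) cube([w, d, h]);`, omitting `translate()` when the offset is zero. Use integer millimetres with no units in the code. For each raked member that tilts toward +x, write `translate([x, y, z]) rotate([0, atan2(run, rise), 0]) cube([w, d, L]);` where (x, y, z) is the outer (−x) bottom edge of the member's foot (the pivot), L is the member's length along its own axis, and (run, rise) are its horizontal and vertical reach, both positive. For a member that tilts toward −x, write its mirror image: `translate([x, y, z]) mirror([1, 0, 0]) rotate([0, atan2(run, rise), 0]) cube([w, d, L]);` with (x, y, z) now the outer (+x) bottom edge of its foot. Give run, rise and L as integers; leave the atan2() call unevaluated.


// leg length = √(168² + 576²) = 600
// right-leg outer foot x = 2·168 + 104 = 440
// beam min-corner = (168, 0, 576)
translate([168, 0, 576]) cube([104, 981, 66]);
translate([0, 73, 0]) rotate([0, atan2(168, 576), 0]) cube([40, 35, 600]);
translate([440, 73, 0]) mirror([1, 0, 0]) rotate([0, atan2(168, 576), 0]) cube([40, 35, 600]);
translate([0, 873, 0]) rotate([0, atan2(168, 576), 0]) cube([40, 35, 600]);
translate([440, 873, 0]) mirror([1, 0, 0]) rotate([0, atan2(168, 576), 0]) cube([40, 35, 600]);


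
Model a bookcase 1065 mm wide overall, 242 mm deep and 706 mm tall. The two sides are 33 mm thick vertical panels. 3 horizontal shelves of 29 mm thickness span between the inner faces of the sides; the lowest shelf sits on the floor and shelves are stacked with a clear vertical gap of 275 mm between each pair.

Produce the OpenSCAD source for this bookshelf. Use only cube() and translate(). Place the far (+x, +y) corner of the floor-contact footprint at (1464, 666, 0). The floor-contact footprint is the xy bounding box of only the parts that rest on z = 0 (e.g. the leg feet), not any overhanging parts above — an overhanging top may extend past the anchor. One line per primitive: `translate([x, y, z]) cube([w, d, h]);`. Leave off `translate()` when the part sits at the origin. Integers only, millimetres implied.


translate([399, 424, 0]) cube([33, 242, 706]);
translate([1431, 424, 0]) cube([33, 242, 706]);
translate([432, 424, 0]) cube([999, 242, 29]);
translate([432, 424, 304]) cube([999, 242, 29]);
translate([432, 424, 608]) cube([999, 242, 29]);


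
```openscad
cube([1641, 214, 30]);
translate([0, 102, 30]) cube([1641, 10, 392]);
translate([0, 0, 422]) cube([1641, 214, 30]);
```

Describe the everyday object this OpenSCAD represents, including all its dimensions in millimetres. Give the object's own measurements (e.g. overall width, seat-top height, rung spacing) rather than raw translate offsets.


An I-beam lying along x, 1641 mm long. Overall section height 452 mm. Two flanges 214 mm wide (y) and 30 mm thick, one on the floor and one at the top; a web 10 mm thick runs between them, centred on the flange width.


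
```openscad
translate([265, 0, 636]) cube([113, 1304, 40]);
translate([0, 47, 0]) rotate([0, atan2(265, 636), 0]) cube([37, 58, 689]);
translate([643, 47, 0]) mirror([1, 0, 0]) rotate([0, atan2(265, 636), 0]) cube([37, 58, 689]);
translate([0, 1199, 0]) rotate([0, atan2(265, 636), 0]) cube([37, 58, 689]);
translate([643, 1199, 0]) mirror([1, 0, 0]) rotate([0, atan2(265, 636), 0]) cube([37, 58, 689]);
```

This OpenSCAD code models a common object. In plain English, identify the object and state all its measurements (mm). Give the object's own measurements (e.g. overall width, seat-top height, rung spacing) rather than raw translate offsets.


A sawhorse. A 113×1304×40 mm beam (x, y, z) sits on two A-frame leg pairs. Each pair is two raked legs of 37×58 mm section (58 mm along y) splaying symmetrically in x. Each leg rises 636 mm vertically over 265 mm of horizontal reach and is 689 mm long along its own axis. Every leg's outer bottom edge rests on the floor and its outer top edge meets a bottom edge of the beam — the left legs (tilting toward +x) meet the beam's −x bottom edge, the right legs (their mirror images, tilting toward −x) meet its +x bottom edge — so the leg tops tuck under the beam, the beam's underside is 636 mm above the floor, and the feet are 643 mm apart outside-to-outside with the beam centred between them. The two leg pairs are set in 47 mm from either end of the beam.


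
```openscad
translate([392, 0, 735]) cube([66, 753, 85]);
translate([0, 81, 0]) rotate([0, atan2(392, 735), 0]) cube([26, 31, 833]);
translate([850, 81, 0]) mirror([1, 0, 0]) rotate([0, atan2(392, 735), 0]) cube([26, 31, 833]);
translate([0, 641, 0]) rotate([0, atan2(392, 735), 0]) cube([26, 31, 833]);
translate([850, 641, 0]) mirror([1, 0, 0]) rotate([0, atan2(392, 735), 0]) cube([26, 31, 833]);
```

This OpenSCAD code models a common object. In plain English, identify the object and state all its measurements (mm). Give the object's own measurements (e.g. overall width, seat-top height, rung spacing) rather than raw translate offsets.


A sawhorse. A 66×753×85 mm beam (x, y, z) sits on two A-frame leg pairs. Each pair is two raked legs of 26×31 mm section (31 mm along y) splaying symmetrically in x. Each leg rises 735 mm vertically over 392 mm of horizontal reach and is 833 mm long along its own axis. Every leg's outer bottom edge rests on the floor and its outer top edge meets a bottom edge of the beam — the left legs (tilting toward +x) meet the beam's −x bottom edge, the right legs (their mirror images, tilting toward −x) meet its +x bottom edge — so the leg tops tuck under the beam, the beam's underside is 735 mm above the floor, and the feet are 850 mm apart outside-to-outside with the beam centred between them. The two leg pairs are set in 81 mm from either end of the beam.


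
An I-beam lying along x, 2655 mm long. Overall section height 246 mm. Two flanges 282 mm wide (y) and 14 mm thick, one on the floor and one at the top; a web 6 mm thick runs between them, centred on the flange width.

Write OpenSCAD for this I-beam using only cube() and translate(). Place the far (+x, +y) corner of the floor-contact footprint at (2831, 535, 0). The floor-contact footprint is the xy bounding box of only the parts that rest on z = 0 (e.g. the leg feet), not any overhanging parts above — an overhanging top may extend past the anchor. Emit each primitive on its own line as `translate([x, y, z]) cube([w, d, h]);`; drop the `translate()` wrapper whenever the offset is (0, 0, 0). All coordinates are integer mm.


translate([176, 253, 0]) cube([2655, 282, 14]);
translate([176, 391, 14]) cube([2655, 6, 218]);
translate([176, 253, 232]) cube([2655, 282, 14]);


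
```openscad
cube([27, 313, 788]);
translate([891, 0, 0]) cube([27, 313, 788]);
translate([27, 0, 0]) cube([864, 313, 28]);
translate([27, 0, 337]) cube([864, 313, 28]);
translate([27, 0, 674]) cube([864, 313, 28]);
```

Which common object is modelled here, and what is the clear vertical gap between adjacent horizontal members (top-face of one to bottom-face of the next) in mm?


A bookshelf. The clear shelf gap is 309 mm.

Two tall side panels with 3 horizontal boards between them — a bookshelf. The first two shelf undersides are at z = 0 and z = 337; with shelf thickness 28, the clear gap is 337 − 0 − 28 = 309 mm.


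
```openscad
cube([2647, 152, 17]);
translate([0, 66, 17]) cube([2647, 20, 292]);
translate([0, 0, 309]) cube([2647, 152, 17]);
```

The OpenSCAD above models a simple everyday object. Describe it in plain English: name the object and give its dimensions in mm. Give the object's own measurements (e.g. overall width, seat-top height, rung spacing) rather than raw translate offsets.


An I-beam lying along x, 2647 mm long. Overall section height 326 mm. Two flanges 152 mm wide (y) and 17 mm thick, one on the floor and one at the top; a web 20 mm thick runs between them, centred on the flange width.


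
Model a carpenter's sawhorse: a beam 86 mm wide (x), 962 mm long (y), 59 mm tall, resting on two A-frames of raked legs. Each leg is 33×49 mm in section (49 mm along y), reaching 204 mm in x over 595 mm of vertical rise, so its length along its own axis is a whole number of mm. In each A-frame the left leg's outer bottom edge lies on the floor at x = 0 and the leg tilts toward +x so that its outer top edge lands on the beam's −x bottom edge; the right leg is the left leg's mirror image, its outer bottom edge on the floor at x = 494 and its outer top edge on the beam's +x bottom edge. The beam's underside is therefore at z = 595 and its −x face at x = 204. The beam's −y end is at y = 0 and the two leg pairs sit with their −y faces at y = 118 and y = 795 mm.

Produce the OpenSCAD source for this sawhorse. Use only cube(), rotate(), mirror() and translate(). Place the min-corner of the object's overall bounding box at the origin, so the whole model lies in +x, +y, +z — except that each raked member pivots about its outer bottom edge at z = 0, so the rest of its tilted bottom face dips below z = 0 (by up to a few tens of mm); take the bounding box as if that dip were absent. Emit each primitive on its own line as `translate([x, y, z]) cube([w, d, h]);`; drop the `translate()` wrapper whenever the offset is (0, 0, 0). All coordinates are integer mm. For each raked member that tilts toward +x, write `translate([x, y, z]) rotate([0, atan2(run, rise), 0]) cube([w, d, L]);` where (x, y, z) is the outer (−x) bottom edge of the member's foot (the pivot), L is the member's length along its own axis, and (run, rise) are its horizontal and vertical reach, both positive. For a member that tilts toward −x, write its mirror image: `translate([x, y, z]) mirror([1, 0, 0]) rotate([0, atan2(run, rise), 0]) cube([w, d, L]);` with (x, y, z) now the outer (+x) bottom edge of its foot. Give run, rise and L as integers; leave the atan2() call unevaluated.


// leg length = √(204² + 595²) = 629
// right-leg outer foot x = 2·204 + 86 = 494
// beam min-corner = (204, 0, 595)
translate([204, 0, 595]) cube([86, 962, 59]);
translate([0, 118, 0]) rotate([0, atan2(204, 595), 0]) cube([33, 49, 629]);
translate([494, 118, 0]) mirror([1, 0, 0]) rotate([0, atan2(204, 595), 0]) cube([33, 49, 629]);
translate([0, 795, 0]) rotate([0, atan2(204, 595), 0]) cube([33, 49, 629]);
translate([494, 795, 0]) mirror([1, 0, 0]) rotate([0, atan2(204, 595), 0]) cube([33, 49, 629]);


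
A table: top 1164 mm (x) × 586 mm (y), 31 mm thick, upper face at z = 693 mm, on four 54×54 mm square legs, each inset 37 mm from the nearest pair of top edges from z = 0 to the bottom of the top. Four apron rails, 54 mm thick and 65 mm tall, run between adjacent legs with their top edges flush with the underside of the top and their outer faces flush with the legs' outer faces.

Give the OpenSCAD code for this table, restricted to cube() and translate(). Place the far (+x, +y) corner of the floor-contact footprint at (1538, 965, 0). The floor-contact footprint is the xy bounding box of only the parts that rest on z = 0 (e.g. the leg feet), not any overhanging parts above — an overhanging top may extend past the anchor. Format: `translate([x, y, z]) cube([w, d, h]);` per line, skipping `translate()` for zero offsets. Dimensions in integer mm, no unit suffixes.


// leg_h = 693 - 31 = 662
// apron z = 662 - 65 = 597
translate([411, 416, 662]) cube([1164, 586, 31]);
translate([448, 453, 0]) cube([54, 54, 662]);
translate([1484, 453, 0]) cube([54, 54, 662]);
translate([448, 911, 0]) cube([54, 54, 662]);
translate([1484, 911, 0]) cube([54, 54, 662]);
translate([502, 453, 597]) cube([982, 54, 65]);
translate([502, 911, 597]) cube([982, 54, 65]);
translate([448, 507, 597]) cube([54, 404, 65]);
translate([1484, 507, 597]) cube([54, 404, 65]);


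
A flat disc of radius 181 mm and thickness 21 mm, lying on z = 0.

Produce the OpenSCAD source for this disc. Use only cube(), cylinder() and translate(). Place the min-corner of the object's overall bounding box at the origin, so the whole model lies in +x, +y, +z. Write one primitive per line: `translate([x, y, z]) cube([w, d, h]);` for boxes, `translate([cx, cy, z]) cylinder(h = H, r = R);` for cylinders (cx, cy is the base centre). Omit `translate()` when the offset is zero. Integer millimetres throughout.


translate([181, 181, 0]) cylinder(h = 21, r = 181);


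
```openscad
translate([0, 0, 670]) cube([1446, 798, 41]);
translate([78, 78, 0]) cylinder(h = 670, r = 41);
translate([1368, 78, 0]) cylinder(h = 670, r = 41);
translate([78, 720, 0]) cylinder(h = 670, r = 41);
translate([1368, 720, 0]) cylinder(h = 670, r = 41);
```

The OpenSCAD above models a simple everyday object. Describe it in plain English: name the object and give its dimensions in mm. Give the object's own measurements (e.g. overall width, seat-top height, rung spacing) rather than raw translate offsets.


A rectangular dining table. The top is 1446×798×41 mm with its upper surface at z = 711 mm. It stands on four round legs of 82 mm diameter, each leg's bounding box inset 37 mm from the nearest pair of top edges, running from the floor to the underside of the top.
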